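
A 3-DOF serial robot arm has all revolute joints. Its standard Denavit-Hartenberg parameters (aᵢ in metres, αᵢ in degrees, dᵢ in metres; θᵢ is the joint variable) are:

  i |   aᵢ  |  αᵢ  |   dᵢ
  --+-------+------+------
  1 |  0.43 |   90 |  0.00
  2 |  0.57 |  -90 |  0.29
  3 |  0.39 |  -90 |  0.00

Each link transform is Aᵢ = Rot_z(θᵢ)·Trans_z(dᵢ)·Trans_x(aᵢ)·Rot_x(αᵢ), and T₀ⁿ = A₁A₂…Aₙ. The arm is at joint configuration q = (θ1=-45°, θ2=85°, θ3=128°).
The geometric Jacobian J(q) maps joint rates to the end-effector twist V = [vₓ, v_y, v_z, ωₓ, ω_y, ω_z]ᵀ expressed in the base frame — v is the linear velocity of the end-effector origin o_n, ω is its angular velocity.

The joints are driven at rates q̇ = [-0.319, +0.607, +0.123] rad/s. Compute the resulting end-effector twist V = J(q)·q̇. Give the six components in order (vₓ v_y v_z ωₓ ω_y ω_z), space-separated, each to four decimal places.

-0.2638 0.0151 -0.0202 -0.5159 -0.3426 -0.3083

o_n = [0.3366, -0.3121, 0.3286]
J₁: ẑ×o_n = [0.3121, 0.3366, -0.0000], ω = ẑ
J2: z=[-0.7071, -0.7071, 0.0000] o=[0.3041, -0.3041, 0.0000] → [-0.2324, 0.2324, 0.0288, -0.7071, -0.7071, 0.0000]
J3: z=[-0.7044, 0.7044, 0.0872] o=[0.1341, -0.5442, 0.5678] → [-0.1887, -0.1508, -0.3062, -0.7044, 0.7044, 0.0872]
V = J·q̇ = [-0.2638, 0.0151, -0.0202, -0.5159, -0.3426, -0.3083]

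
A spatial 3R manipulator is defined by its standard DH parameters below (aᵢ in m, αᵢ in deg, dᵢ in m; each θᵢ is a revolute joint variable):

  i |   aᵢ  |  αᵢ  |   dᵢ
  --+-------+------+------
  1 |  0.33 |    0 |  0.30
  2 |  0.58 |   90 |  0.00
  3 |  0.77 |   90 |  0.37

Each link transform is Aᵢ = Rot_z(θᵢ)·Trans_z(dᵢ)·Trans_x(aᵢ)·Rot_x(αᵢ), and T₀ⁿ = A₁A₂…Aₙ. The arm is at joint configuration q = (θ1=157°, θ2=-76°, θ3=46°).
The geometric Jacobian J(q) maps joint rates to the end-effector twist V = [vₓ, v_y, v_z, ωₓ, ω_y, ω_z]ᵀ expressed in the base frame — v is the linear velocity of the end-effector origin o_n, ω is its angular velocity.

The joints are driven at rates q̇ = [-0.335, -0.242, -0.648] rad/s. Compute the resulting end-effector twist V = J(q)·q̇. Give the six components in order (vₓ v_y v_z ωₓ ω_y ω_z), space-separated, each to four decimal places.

0.7013 0.1448 -0.3466 -0.6400 0.1014 -0.5770

o_n = [0.2361, 1.1722, 0.8539]
J₁: ẑ×o_n = [-1.1722, 0.2361, 0.0000], ω = ẑ
J2: z=[0.0000, 0.0000, 1.0000] o=[-0.3038, 0.1289, 0.3000] → [-1.0433, 0.5399, 0.0000, 0.0000, 0.0000, 1.0000]
J3: z=[0.9877, -0.1564, 0.0000] o=[-0.2130, 0.7018, 0.3000] → [-0.0866, -0.5471, 0.5349, 0.9877, -0.1564, 0.0000]
V = J·q̇ = [0.7013, 0.1448, -0.3466, -0.6400, 0.1014, -0.5770]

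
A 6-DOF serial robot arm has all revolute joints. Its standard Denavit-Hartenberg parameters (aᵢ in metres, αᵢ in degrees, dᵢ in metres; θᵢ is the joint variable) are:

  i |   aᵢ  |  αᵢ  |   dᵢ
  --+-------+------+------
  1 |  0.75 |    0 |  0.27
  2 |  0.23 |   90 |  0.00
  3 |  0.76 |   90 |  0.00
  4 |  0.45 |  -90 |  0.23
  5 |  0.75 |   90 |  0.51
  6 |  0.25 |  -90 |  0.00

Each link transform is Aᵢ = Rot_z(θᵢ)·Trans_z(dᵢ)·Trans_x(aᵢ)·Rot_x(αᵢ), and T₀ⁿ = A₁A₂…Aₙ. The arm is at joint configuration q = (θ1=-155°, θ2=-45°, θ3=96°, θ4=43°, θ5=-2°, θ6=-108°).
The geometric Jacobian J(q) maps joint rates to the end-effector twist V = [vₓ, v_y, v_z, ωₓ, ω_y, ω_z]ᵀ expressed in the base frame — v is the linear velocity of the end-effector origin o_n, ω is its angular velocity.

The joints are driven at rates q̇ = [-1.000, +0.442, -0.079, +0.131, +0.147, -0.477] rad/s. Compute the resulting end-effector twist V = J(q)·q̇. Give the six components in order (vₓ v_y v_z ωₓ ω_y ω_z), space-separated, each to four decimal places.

0.2333 0.7166 -0.2497 0.3281 -0.0770 -0.6817

o_n = [-0.6658, 0.7044, 1.6840]
J₁: ẑ×o_n = [-0.7044, -0.6658, 0.0000], ω = ẑ
J2: z=[0.0000, 0.0000, 1.0000] o=[-0.6797, -0.3170, 0.2700] → [-1.0214, 0.0139, 0.0000, 0.0000, 0.0000, 1.0000]
J3: z=[0.3420, 0.9397, 0.0000] o=[-0.8959, -0.2383, 0.2700] → [1.3287, -0.4836, 0.1063, 0.3420, 0.9397, 0.0000]
J4: z=[-0.9345, 0.3401, 0.1045] o=[-0.8212, -0.2655, 1.0258] → [0.1225, 0.6313, -0.9592, -0.9345, 0.3401, 0.1045]
J5: z=[0.1831, 0.7116, -0.6783] o=[-0.8989, 0.0894, 1.3772] → [0.6355, -0.2143, -0.0532, 0.1831, 0.7116, -0.6783]
J6: z=[-0.9446, 0.3185, 0.0791] o=[-0.6012, 0.9220, 1.5792] → [0.0506, 0.0939, 0.2261, -0.9446, 0.3185, 0.0791]
V = J·q̇ = [0.2333, 0.7166, -0.2497, 0.3281, -0.0770, -0.6817]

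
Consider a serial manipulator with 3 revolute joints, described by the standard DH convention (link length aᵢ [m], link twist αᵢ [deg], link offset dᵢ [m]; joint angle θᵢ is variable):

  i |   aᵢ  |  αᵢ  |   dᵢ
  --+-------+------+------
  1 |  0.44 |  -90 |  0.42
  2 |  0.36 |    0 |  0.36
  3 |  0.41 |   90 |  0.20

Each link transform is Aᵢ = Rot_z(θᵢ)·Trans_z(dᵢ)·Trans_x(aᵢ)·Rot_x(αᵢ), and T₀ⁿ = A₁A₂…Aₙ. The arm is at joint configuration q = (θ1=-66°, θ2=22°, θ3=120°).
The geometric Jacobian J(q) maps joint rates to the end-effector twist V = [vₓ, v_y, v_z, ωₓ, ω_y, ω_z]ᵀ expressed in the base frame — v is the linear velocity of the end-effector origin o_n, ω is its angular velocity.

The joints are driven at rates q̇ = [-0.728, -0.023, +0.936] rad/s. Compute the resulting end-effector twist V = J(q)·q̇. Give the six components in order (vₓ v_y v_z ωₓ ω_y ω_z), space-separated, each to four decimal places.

-0.2264 -0.2982 0.3027 0.8341 0.3714 -0.7280

o_n = [0.6949, -0.1840, 0.0327]
J₁: ẑ×o_n = [0.1840, 0.6949, -0.0000], ω = ẑ
J2: z=[0.9135, 0.4067, 0.0000] o=[0.1790, -0.4020, 0.4200] → [-0.1575, 0.3538, -0.0107, 0.9135, 0.4067, 0.0000]
J3: z=[0.9135, 0.4067, 0.0000] o=[0.6436, -0.5605, 0.2851] → [-0.1027, 0.2306, 0.3231, 0.9135, 0.4067, 0.0000]
V = J·q̇ = [-0.2264, -0.2982, 0.3027, 0.8341, 0.3714, -0.7280]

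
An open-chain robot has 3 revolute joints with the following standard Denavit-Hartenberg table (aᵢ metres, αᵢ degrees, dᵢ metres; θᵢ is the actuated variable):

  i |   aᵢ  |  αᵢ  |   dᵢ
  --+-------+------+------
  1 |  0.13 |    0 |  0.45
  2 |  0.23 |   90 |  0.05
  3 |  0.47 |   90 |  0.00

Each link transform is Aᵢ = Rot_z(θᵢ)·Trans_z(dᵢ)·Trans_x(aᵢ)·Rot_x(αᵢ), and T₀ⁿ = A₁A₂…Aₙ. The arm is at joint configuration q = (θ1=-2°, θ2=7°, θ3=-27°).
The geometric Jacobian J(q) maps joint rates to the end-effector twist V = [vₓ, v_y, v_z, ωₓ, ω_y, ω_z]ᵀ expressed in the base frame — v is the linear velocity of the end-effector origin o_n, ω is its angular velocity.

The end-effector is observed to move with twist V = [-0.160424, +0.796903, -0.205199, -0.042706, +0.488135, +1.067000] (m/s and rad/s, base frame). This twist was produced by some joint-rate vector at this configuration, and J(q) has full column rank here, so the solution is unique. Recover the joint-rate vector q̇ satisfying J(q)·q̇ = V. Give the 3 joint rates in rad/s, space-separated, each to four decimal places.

0.8960 0.1710 -0.4900

o_n = [0.7762, 0.0520, 0.2866]
J₁: ẑ×o_n = [-0.0520, 0.7762, 0.0000], ω = ẑ
J2: z=[0.0000, 0.0000, 1.0000] o=[0.1299, -0.0045, 0.4500] → [-0.0565, 0.6463, 0.0000, 0.0000, 0.0000, 1.0000]
J3: z=[0.0872, -0.9962, 0.0000] o=[0.3590, 0.0155, 0.5000] → [0.2126, 0.0186, 0.4188, 0.0872, -0.9962, 0.0000]
q̇ = J⁺·V = [0.8960, 0.1710, -0.4900]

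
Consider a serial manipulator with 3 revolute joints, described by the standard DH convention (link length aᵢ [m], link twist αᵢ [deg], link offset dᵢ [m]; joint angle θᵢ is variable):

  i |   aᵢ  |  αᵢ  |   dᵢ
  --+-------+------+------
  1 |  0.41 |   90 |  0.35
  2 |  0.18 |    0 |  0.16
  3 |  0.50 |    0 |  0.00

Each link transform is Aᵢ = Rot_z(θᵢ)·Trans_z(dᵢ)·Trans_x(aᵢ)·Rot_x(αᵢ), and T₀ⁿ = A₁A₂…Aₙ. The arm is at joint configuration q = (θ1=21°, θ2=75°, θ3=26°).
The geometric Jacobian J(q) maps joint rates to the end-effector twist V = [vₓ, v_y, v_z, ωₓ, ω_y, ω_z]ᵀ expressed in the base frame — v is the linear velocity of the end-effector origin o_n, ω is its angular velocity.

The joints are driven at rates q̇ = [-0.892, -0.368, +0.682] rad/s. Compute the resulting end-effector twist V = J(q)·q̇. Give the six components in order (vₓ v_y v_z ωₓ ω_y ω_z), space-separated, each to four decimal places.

o_n = [0.3945, -0.0199, 1.0147]
J₁: ẑ×o_n = [0.0199, 0.3945, -0.0000], ω = ẑ
J2: z=[0.3584, -0.9336, 0.0000] o=[0.3828, 0.1469, 0.3500] → [-0.6205, -0.2382, -0.0488, 0.3584, -0.9336, 0.0000]
J3: z=[0.3584, -0.9336, 0.0000] o=[0.4836, 0.0143, 0.5239] → [-0.4582, -0.1759, -0.0954, 0.3584, -0.9336, 0.0000]
V = J·q̇ = [-0.1019, -0.3842, -0.0471, 0.1125, -0.2931, -0.8920]

-0.1019 -0.3842 -0.0471 0.1125 -0.2931 -0.8920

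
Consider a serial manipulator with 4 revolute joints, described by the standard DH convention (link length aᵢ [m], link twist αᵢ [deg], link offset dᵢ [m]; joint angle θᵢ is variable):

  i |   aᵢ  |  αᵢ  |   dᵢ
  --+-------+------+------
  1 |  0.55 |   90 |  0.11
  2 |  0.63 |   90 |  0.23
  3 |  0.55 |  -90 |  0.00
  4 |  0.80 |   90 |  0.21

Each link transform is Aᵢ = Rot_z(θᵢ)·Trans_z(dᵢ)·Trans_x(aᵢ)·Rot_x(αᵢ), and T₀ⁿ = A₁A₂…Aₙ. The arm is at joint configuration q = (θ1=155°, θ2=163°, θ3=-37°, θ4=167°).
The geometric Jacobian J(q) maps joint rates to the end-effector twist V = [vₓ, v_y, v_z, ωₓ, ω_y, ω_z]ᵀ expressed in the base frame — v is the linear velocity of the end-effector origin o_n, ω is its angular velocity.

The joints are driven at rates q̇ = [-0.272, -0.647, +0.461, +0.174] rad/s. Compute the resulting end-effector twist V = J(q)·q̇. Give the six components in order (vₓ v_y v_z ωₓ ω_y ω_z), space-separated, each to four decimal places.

o_n = [0.2724, 0.4642, 0.1055]
J₁: ẑ×o_n = [-0.4642, 0.2724, 0.0000], ω = ẑ
J2: z=[0.4226, 0.9063, 0.0000] o=[-0.4985, 0.2324, 0.1100] → [-0.0041, 0.0019, -0.6007, 0.4226, 0.9063, 0.0000]
J3: z=[-0.2650, 0.1236, 0.9563] o=[0.1448, 0.1863, 0.2942] → [-0.2891, 0.0720, -0.0894, -0.2650, 0.1236, 0.9563]
J4: z=[0.8591, 0.4806, 0.1760] o=[0.3856, -0.2912, 0.4226] → [-0.2853, 0.2526, 0.7034, 0.8591, 0.4806, 0.1760]
V = J·q̇ = [-0.0540, 0.0018, 0.4698, -0.2461, -0.4458, 0.1995]

-0.0540 0.0018 0.4698 -0.2461 -0.4458 0.1995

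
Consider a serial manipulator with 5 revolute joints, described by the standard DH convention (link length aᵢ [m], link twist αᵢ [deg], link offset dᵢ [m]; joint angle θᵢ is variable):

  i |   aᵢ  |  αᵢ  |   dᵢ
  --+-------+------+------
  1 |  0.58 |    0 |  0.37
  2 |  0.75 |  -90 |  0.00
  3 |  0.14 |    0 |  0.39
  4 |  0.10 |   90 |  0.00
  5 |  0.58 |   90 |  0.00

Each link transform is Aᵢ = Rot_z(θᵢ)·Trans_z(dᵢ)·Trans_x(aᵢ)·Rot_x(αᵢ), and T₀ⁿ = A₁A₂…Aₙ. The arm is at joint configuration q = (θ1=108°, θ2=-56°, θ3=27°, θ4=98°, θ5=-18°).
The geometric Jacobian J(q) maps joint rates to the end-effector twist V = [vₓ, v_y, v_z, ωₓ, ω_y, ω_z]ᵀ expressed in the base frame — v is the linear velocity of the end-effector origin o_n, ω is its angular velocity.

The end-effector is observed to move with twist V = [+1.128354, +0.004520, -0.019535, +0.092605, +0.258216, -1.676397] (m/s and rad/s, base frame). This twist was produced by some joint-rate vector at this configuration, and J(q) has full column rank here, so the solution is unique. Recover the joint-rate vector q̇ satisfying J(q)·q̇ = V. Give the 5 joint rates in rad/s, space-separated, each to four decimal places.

-0.9660 -0.5280 0.0400 0.0460 0.3180

o_n = [-0.0369, 1.0762, -0.2273]
J₁: ẑ×o_n = [-1.0762, -0.0369, 0.0000], ω = ẑ
J2: z=[0.0000, 0.0000, 1.0000] o=[-0.1792, 0.5516, 0.3700] → [-0.5245, 0.1424, 0.0000, 0.0000, 0.0000, 1.0000]
J3: z=[-0.7880, 0.6157, 0.0000] o=[0.2825, 1.1426, 0.3700] → [-0.3678, -0.4707, 0.2490, -0.7880, 0.6157, 0.0000]
J4: z=[-0.7880, 0.6157, 0.0000] o=[0.0520, 1.4810, 0.3064] → [-0.3286, -0.4206, 0.3737, -0.7880, 0.6157, 0.0000]
J5: z=[0.5043, 0.6455, -0.5736] o=[0.0167, 1.4358, 0.2245] → [-0.4980, 0.2586, -0.1468, 0.5043, 0.6455, -0.5736]
q̇ = J⁺·V = [-0.9660, -0.5280, 0.0400, 0.0460, 0.3180]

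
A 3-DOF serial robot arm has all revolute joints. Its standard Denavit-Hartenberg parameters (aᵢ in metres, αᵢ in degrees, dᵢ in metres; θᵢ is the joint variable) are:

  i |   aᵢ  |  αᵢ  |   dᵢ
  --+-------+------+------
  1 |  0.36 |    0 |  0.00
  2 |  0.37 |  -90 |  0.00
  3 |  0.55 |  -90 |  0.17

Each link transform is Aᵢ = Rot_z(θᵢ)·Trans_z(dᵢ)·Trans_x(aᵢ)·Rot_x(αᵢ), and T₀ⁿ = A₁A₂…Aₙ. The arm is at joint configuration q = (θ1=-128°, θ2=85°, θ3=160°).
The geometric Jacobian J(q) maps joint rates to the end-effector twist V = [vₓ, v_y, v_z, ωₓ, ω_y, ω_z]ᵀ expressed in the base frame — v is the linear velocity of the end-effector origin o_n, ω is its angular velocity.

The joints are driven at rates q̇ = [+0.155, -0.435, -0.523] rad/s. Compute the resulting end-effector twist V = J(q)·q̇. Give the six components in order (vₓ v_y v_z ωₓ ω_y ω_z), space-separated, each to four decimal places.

0.1788 -0.1038 -0.2703 -0.3567 -0.3825 -0.2800

o_n = [-0.2131, -0.0592, -0.1881]
J₁: ẑ×o_n = [0.0592, -0.2131, 0.0000], ω = ẑ
J2: z=[0.0000, 0.0000, 1.0000] o=[-0.2216, -0.2837, 0.0000] → [-0.2245, 0.0086, 0.0000, 0.0000, 0.0000, 1.0000]
J3: z=[0.6820, 0.7314, 0.0000] o=[0.0490, -0.5360, 0.0000] → [-0.1376, 0.1283, 0.5168, 0.6820, 0.7314, 0.0000]
V = J·q̇ = [0.1788, -0.1038, -0.2703, -0.3567, -0.3825, -0.2800]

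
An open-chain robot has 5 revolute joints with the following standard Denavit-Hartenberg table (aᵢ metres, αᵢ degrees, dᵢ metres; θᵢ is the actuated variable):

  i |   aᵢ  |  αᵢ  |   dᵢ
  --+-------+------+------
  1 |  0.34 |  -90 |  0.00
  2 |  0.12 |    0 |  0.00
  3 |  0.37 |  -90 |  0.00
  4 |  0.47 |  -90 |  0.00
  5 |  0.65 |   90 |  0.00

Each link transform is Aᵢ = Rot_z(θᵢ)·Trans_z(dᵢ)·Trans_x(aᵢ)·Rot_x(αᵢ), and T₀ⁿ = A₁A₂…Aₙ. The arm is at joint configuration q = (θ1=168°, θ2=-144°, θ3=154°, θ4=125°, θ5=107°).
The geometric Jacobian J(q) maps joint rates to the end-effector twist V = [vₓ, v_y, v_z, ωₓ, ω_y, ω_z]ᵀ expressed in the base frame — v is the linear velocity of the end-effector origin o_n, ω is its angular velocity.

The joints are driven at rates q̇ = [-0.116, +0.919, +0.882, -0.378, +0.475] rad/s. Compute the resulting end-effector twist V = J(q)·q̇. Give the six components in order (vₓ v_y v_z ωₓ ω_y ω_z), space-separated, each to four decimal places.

-1.3073 0.1587 -0.6100 -0.1205 -2.0942 0.3238

o_n = [-0.4972, 0.3401, 0.6463]
J₁: ẑ×o_n = [-0.3401, -0.4972, 0.0000], ω = ẑ
J2: z=[-0.2079, -0.9781, 0.0000] o=[-0.3326, 0.0707, 0.0000] → [-0.6322, 0.1344, -0.2171, -0.2079, -0.9781, 0.0000]
J3: z=[-0.2079, -0.9781, 0.0000] o=[-0.2376, 0.0505, 0.0705] → [-0.5632, 0.1197, -0.3142, -0.2079, -0.9781, 0.0000]
J4: z=[0.1699, -0.0361, -0.9848] o=[-0.5940, 0.1263, 0.0063] → [0.1875, -0.2040, 0.0398, 0.1699, -0.0361, -0.9848]
J5: z=[0.6698, -0.7288, 0.1422] o=[-0.2543, 0.4477, 0.0531] → [-0.4170, -0.4319, -0.2491, 0.6698, -0.7288, 0.1422]
V = J·q̇ = [-1.3073, 0.1587, -0.6100, -0.1205, -2.0942, 0.3238]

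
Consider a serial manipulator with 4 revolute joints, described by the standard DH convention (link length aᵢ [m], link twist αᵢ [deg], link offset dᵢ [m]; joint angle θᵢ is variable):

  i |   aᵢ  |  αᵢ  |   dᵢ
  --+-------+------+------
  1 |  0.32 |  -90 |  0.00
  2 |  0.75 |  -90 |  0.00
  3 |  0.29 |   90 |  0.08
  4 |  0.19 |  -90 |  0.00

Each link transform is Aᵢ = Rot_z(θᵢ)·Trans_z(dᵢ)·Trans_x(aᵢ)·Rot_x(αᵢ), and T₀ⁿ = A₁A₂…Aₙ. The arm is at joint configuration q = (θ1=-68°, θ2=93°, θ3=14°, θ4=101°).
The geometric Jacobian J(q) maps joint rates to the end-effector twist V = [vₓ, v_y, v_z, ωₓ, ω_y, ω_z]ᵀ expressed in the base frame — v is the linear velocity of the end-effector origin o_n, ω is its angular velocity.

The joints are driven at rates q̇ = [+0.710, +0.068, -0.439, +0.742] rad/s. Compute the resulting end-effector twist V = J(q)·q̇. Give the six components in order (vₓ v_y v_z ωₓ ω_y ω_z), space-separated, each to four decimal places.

0.1359 0.0448 0.1274 0.8913 -0.1026 0.5078

o_n = [-0.0563, -0.0246, -0.9809]
J₁: ẑ×o_n = [0.0246, -0.0563, 0.0000], ω = ẑ
J2: z=[0.9272, 0.3746, 0.0000] o=[0.1199, -0.2967, 0.0000] → [-0.3674, 0.9095, 0.3183, 0.9272, 0.3746, 0.0000]
J3: z=[-0.3741, 0.9259, 0.0523] o=[0.1052, -0.2603, -0.7490] → [-0.2271, -0.0952, 0.0613, -0.3741, 0.9259, 0.0523]
J4: z=[0.8949, 0.3752, -0.2416] o=[0.0047, -0.1989, -1.0258] → [0.0589, -0.0254, 0.1788, 0.8949, 0.3752, -0.2416]
V = J·q̇ = [0.1359, 0.0448, 0.1274, 0.8913, -0.1026, 0.5078]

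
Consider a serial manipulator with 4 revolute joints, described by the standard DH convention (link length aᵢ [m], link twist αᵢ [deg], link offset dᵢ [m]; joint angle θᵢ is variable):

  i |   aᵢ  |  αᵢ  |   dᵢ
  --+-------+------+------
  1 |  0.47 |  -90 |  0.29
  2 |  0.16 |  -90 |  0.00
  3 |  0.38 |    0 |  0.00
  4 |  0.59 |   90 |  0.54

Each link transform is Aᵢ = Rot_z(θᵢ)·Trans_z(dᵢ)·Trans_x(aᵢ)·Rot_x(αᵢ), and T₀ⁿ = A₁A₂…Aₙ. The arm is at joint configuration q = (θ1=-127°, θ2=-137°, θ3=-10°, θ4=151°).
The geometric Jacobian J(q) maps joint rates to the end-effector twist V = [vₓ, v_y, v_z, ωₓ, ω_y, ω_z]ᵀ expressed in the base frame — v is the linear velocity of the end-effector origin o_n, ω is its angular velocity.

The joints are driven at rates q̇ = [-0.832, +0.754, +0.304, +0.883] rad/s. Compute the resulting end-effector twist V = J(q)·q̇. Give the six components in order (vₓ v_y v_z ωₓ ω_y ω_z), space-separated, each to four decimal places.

o_n = [-0.7150, -0.4415, 0.7366]
J₁: ẑ×o_n = [0.4415, -0.7150, 0.0000], ω = ẑ
J2: z=[0.7986, -0.6018, 0.0000] o=[-0.2829, -0.3754, 0.2900] → [-0.2687, -0.3566, -0.3129, 0.7986, -0.6018, 0.0000]
J3: z=[-0.4104, -0.5447, 0.7314] o=[-0.2124, -0.2819, 0.3991] → [-0.0671, -0.2291, -0.2082, -0.4104, -0.5447, 0.7314]
J4: z=[-0.4104, -0.5447, 0.7314] o=[0.0050, -0.1030, 0.6543] → [0.2028, -0.4928, -0.2532, -0.4104, -0.5447, 0.7314]
V = J·q̇ = [-0.4113, -0.1788, -0.5228, 0.1150, -1.1003, 0.0361]

-0.4113 -0.1788 -0.5228 0.1150 -1.1003 0.0361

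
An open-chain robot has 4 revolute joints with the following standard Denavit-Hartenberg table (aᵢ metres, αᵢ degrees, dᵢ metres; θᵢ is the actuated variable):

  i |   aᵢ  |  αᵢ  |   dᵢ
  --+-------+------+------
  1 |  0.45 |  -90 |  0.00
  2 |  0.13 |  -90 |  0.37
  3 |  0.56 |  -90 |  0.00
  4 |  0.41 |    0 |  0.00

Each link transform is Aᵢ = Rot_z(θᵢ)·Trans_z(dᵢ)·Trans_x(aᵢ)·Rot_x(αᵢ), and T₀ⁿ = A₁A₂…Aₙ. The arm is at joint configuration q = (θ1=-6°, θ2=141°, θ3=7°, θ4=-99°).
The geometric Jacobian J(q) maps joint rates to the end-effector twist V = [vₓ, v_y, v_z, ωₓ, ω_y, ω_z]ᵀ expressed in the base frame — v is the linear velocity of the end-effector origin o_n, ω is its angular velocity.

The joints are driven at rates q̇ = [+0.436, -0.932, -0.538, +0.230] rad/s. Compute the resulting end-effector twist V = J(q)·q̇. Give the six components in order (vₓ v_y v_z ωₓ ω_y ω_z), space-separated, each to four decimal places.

-0.1555 0.1448 -0.7553 0.2371 -1.1916 0.0355

o_n = [-0.2544, 0.3380, -0.0768]
J₁: ẑ×o_n = [-0.3380, -0.2544, 0.0000], ω = ẑ
J2: z=[0.1045, 0.9945, 0.0000] o=[0.4475, -0.0470, 0.0000] → [-0.0764, 0.0080, 0.7384, 0.1045, 0.9945, 0.0000]
J3: z=[-0.6259, 0.0658, 0.7771] o=[0.3857, 0.3315, -0.0818] → [-0.0047, -0.4944, 0.0380, -0.6259, 0.0658, 0.7771]
J4: z=[-0.0096, -0.9970, 0.0767] o=[-0.0510, 0.3088, -0.4316] → [-0.3560, -0.0122, -0.2031, -0.0096, -0.9970, 0.0767]
V = J·q̇ = [-0.1555, 0.1448, -0.7553, 0.2371, -1.1916, 0.0355]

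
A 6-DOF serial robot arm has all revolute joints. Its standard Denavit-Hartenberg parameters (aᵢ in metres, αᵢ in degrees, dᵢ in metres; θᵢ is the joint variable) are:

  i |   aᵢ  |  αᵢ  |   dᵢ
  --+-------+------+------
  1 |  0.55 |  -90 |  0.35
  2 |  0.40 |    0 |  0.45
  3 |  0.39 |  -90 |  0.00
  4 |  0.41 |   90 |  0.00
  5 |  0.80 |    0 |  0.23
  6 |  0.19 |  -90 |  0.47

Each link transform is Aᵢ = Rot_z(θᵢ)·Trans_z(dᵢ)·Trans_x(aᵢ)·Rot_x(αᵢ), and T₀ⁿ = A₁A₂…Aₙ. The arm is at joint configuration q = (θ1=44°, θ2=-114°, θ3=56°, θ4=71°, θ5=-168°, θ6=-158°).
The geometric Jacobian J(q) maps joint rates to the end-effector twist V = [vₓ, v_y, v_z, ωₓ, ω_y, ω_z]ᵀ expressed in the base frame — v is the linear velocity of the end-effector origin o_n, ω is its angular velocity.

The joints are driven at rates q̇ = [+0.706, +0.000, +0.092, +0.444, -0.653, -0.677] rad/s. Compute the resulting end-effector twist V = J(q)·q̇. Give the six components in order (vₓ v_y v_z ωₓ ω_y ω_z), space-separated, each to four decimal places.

o_n = [0.0041, 1.2290, 1.5799]
J₁: ẑ×o_n = [-1.2290, 0.0041, 0.0000], ω = ẑ
J2: z=[-0.6947, 0.7193, 0.0000] o=[0.3956, 0.3821, 0.3500] → [0.8847, 0.8544, -0.3067, -0.6947, 0.7193, 0.0000]
J3: z=[-0.6947, 0.7193, 0.0000] o=[-0.0340, 0.5927, 0.7154] → [0.6219, 0.6005, -0.4694, -0.6947, 0.7193, 0.0000]
J4: z=[0.6100, 0.5891, -0.5299] o=[0.1147, 0.7363, 1.0462] → [0.5755, -0.2670, 0.3657, 0.6100, 0.5891, -0.5299]
J5: z=[0.1343, 0.5823, 0.8018] o=[0.4348, 0.5066, 1.1594] → [-0.3344, -0.4019, 0.3478, 0.1343, 0.5823, 0.8018]
J6: z=[0.1343, 0.5823, 0.8018] o=[-0.2468, 0.9810, 1.2159] → [0.0131, 0.1523, -0.1128, 0.1343, 0.5823, 0.8018]
V = J·q̇ = [-0.3455, 0.0989, -0.0316, 0.0284, -0.4467, -0.5957]

-0.3455 0.0989 -0.0316 0.0284 -0.4467 -0.5957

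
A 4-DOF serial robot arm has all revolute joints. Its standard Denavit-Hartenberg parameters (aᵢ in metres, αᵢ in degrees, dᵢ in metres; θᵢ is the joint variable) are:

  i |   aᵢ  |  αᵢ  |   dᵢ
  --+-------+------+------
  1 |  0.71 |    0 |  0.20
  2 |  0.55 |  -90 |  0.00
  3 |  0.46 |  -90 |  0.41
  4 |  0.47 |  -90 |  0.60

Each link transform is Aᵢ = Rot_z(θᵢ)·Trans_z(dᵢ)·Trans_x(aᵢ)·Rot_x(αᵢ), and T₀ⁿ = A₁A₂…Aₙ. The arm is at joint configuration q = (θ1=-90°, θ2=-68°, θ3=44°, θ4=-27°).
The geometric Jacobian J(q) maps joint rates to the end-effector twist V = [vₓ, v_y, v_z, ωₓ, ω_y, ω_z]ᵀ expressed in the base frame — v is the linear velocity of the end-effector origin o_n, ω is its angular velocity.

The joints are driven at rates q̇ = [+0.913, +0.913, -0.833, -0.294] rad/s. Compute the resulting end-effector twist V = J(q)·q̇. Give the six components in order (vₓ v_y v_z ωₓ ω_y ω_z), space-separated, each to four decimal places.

o_n = [-0.4761, -1.5747, -0.8421]
J₁: ẑ×o_n = [1.5747, -0.4761, 0.0000], ω = ẑ
J2: z=[0.0000, 0.0000, 1.0000] o=[0.0000, -0.7100, 0.2000] → [0.8647, -0.4761, 0.0000, 0.0000, 0.0000, 1.0000]
J3: z=[0.3746, -0.9272, 0.0000] o=[-0.5100, -0.9160, 0.2000] → [0.9662, 0.3904, -0.2153, 0.3746, -0.9272, 0.0000]
J4: z=[0.6441, 0.2602, -0.7193] o=[-0.6632, -1.4201, -0.1195] → [-0.2992, 0.3308, -0.1482, 0.6441, 0.2602, -0.7193]
V = J·q̇ = [1.5103, -1.2918, 0.2230, -0.5014, 0.6958, 2.0375]

1.5103 -1.2918 0.2230 -0.5014 0.6958 2.0375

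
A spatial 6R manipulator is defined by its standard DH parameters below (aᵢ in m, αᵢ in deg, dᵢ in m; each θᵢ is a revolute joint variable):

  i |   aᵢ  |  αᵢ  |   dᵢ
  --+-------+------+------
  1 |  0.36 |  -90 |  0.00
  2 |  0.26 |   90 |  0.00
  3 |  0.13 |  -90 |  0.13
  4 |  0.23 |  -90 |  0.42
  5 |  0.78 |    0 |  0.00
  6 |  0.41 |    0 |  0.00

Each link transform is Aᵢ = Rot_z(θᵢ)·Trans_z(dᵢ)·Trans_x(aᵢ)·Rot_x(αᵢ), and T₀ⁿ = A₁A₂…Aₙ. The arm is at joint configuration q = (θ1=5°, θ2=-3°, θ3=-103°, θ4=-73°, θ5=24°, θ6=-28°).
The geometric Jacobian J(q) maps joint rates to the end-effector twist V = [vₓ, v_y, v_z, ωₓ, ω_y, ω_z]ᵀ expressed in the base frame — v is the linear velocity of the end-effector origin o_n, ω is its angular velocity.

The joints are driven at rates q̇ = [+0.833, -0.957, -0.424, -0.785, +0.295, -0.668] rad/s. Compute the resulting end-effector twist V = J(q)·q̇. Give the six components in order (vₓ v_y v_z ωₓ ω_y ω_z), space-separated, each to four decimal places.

o_n = [0.6001, -0.4908, 1.4347]
J₁: ẑ×o_n = [0.4908, 0.6001, -0.0000], ω = ẑ
J2: z=[-0.0872, 0.9962, 0.0000] o=[0.3586, 0.0314, 0.0000] → [1.4292, 0.1250, -0.1950, -0.0872, 0.9962, 0.0000]
J3: z=[-0.0521, -0.0046, 0.9986] o=[0.6173, 0.0540, 0.0136] → [0.5376, 0.0569, 0.0283, -0.0521, -0.0046, 0.9986]
J4: z=[0.9889, -0.1393, 0.0510] o=[0.5925, -0.0753, 0.1419] → [-0.1589, -1.2781, -0.4098, 0.9889, -0.1393, 0.0510]
J5: z=[-0.1176, -0.9456, -0.3032] o=[0.9870, -0.2014, 0.3822] → [-1.0830, 0.2411, -0.3319, -0.1176, -0.9456, -0.3032]
J6: z=[-0.1176, -0.9456, -0.3032] o=[0.6088, -0.3666, 1.0440] → [-0.4071, 0.0486, 0.0064, -0.1176, -0.9456, -0.3032]
V = J·q̇ = [-1.1097, 1.3980, 0.3942, -0.6270, -0.4894, 0.4827]

-1.1097 1.3980 0.3942 -0.6270 -0.4894 0.4827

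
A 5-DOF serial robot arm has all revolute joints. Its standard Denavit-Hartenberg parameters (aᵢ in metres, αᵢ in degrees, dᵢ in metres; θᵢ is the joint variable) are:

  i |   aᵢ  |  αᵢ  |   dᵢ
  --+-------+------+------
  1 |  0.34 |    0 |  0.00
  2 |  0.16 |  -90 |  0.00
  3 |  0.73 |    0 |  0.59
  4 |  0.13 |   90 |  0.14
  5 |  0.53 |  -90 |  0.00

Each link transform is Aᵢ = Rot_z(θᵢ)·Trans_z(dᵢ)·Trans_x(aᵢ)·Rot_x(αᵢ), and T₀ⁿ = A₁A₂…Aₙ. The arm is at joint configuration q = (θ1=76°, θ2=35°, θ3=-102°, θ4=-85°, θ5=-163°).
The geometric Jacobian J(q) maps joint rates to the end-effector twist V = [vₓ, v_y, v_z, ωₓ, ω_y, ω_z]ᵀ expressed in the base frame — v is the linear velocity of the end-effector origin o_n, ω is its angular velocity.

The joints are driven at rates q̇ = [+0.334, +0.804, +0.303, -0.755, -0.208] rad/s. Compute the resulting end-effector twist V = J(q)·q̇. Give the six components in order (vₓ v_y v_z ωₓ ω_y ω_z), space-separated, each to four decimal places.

-0.4618 -0.5647 0.2190 0.4311 0.1383 1.3444

o_n = [-0.5916, 0.4807, 0.7600]
J₁: ẑ×o_n = [-0.4807, -0.5916, 0.0000], ω = ẑ
J2: z=[0.0000, 0.0000, 1.0000] o=[0.0823, 0.3299, 0.0000] → [-0.1508, -0.6738, 0.0000, 0.0000, 0.0000, 1.0000]
J3: z=[-0.9336, -0.3584, 0.0000] o=[0.0249, 0.4793, 0.0000] → [-0.2724, 0.7095, -0.2223, -0.9336, -0.3584, 0.0000]
J4: z=[-0.9336, -0.3584, 0.0000] o=[-0.4715, 0.1261, 0.7140] → [-0.0165, 0.0429, -0.3740, -0.9336, -0.3584, 0.0000]
J5: z=[-0.0437, 0.1138, -0.9925] o=[-0.5560, -0.0445, 0.6982] → [0.5283, 0.0380, -0.0189, -0.0437, 0.1138, -0.9925]
V = J·q̇ = [-0.4618, -0.5647, 0.2190, 0.4311, 0.1383, 1.3444]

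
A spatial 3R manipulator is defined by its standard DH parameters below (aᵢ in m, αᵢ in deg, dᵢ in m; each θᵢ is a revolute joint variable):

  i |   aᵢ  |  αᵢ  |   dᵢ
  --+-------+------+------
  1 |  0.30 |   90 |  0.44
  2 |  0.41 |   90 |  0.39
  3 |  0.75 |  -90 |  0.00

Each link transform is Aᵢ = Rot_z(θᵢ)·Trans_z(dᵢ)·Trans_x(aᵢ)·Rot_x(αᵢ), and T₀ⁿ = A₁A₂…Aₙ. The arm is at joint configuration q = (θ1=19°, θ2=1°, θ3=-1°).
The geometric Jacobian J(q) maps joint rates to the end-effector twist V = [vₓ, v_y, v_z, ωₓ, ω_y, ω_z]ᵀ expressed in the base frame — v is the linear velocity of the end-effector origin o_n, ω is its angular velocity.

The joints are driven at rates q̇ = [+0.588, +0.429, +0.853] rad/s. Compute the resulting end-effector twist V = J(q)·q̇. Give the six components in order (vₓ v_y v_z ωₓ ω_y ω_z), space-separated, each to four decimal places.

o_n = [1.5029, 0.1189, 0.4602]
J₁: ẑ×o_n = [-0.1189, 1.5029, 0.0000], ω = ẑ
J2: z=[0.3256, -0.9455, 0.0000] o=[0.2837, 0.0977, 0.4400] → [-0.0191, -0.0066, 1.1597, 0.3256, -0.9455, 0.0000]
J3: z=[0.0165, 0.0057, -0.9998] o=[0.7982, -0.1376, 0.4472] → [0.2565, -0.7048, 0.0002, 0.0165, 0.0057, -0.9998]
V = J·q̇ = [0.1407, 0.2797, 0.4977, 0.1537, -0.4008, -0.2649]

0.1407 0.2797 0.4977 0.1537 -0.4008 -0.2649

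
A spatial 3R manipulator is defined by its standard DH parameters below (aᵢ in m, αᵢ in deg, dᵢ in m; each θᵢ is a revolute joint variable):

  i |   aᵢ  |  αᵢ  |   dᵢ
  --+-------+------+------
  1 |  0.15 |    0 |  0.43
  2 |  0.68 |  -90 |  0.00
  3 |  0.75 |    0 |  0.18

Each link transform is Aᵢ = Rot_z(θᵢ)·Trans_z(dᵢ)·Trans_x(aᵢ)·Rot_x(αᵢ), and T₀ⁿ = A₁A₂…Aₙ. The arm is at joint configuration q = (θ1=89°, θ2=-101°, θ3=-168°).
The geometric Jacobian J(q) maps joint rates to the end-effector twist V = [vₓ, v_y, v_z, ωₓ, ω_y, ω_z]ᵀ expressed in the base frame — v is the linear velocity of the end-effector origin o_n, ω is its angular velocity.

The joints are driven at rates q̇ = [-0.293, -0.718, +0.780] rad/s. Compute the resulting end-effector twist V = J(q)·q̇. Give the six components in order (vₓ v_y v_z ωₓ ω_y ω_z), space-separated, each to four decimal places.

o_n = [-0.0124, 0.3372, 0.5859]
J₁: ẑ×o_n = [-0.3372, -0.0124, 0.0000], ω = ẑ
J2: z=[0.0000, 0.0000, 1.0000] o=[0.0026, 0.1500, 0.4300] → [-0.1872, -0.0150, 0.0000, 0.0000, 0.0000, 1.0000]
J3: z=[0.2079, 0.9781, 0.0000] o=[0.6678, 0.0086, 0.4300] → [0.1525, -0.0324, 0.7336, 0.2079, 0.9781, 0.0000]
V = J·q̇ = [0.3522, -0.0109, 0.5722, 0.1622, 0.7630, -1.0110]

0.3522 -0.0109 0.5722 0.1622 0.7630 -1.0110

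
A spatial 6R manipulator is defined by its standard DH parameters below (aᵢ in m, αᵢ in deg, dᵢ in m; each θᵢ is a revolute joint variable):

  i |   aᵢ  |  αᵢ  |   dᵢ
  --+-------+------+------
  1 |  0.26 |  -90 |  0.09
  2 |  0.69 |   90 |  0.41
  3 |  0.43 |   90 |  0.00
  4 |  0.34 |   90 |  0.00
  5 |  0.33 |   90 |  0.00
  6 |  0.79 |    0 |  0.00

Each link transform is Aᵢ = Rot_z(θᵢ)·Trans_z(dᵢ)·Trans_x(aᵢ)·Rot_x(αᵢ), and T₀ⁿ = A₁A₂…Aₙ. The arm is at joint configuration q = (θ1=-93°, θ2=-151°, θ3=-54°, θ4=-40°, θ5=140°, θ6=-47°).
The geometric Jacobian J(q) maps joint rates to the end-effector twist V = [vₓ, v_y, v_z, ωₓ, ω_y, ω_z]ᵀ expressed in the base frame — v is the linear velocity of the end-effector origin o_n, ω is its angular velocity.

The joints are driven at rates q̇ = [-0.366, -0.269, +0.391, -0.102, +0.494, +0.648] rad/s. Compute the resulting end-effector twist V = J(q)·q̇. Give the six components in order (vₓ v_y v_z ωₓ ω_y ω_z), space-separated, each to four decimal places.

o_n = [-0.3356, 0.5665, -0.2073]
J₁: ẑ×o_n = [-0.5665, -0.3356, 0.0000], ω = ẑ
J2: z=[0.9986, -0.0523, 0.0000] o=[-0.0136, -0.2596, 0.0900] → [0.0156, 0.2969, 0.8081, 0.9986, -0.0523, 0.0000]
J3: z=[0.0254, 0.4841, -0.8746] o=[0.4274, 0.3216, 0.4245] → [-0.0917, 0.6834, 0.3756, 0.0254, 0.4841, -0.8746]
J4: z=[-0.6240, -0.6759, -0.3922] o=[0.0916, 0.5605, 0.5471] → [0.5122, -0.3032, -0.2925, -0.6240, -0.6759, -0.3922]
J5: z=[0.4826, -0.7281, 0.4868] o=[-0.1174, 0.5995, 0.8124] → [0.7585, 0.3858, -0.1748, 0.4826, -0.7281, 0.4868]
J6: z=[-0.8731, -0.4441, 0.2012] o=[-0.0944, 0.4271, 0.5319] → [0.3003, -0.6940, -0.2288, -0.8731, -0.4441, 0.2012]
V = J·q̇ = [0.6843, 0.0820, -0.2753, -0.5224, -0.3752, -0.2971]

0.6843 0.0820 -0.2753 -0.5224 -0.3752 -0.2971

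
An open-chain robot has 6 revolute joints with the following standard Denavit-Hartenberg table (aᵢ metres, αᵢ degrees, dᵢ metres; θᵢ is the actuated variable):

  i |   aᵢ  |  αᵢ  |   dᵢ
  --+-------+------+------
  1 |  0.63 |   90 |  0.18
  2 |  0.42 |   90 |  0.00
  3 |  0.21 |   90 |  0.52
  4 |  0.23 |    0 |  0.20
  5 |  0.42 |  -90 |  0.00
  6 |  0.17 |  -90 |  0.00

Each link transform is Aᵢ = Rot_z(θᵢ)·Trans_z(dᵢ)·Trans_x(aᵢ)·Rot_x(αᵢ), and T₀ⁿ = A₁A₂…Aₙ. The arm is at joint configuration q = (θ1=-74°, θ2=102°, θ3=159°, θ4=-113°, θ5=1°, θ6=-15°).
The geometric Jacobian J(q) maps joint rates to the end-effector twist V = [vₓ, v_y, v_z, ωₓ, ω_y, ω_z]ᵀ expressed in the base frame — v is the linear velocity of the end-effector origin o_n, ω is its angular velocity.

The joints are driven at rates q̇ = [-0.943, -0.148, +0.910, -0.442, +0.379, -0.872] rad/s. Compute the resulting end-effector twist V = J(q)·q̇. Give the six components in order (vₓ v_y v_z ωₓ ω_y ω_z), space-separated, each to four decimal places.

o_n = [-0.1086, -0.3194, 0.7180]
J₁: ẑ×o_n = [0.3194, -0.1086, 0.0000], ω = ẑ
J2: z=[-0.9613, -0.2756, 0.0000] o=[0.1737, -0.6056, 0.1800] → [-0.1483, 0.5171, -0.3529, -0.9613, -0.2756, 0.0000]
J3: z=[0.2696, -0.9403, 0.2079] o=[0.1496, -0.5217, 0.5908] → [-0.1616, -0.0880, -0.1882, 0.2696, -0.9403, 0.2079]
J4: z=[-0.9180, -0.1857, 0.3505] o=[0.2287, -1.0705, 0.5072] → [-0.3025, 0.0753, -0.7522, -0.9180, -0.1857, 0.3505]
J5: z=[-0.9180, -0.1857, 0.3505] o=[0.0142, -0.8829, 0.6153] → [-0.2166, 0.0512, -0.5401, -0.9180, -0.1857, 0.3505]
J6: z=[-0.3708, 0.0876, -0.9246] o=[-0.0451, -0.4719, 0.6780] → [0.1445, 0.0736, -0.0510, -0.3708, 0.0876, -0.9246]
V = J·q̇ = [-0.5007, -0.1322, 0.0532, 0.7688, -0.8796, 0.0303]

-0.5007 -0.1322 0.0532 0.7688 -0.8796 0.0303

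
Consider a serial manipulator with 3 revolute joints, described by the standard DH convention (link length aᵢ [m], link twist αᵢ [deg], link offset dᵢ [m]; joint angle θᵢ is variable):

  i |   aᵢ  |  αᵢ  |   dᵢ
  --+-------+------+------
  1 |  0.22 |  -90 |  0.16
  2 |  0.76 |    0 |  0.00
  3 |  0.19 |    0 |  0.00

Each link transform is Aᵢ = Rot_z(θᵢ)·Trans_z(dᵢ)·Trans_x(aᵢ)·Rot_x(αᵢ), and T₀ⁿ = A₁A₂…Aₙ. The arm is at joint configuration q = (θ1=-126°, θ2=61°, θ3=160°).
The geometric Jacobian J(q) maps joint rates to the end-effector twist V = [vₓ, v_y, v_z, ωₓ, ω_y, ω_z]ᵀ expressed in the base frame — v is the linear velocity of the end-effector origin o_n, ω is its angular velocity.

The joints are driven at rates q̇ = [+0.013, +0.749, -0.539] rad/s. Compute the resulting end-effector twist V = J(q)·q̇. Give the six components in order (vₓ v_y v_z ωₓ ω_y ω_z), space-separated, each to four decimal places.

0.2819 0.3782 -0.2459 0.1699 -0.1234 0.0130

o_n = [-0.2616, -0.3601, -0.3801]
J₁: ẑ×o_n = [0.3601, -0.2616, 0.0000], ω = ẑ
J2: z=[0.8090, -0.5878, 0.0000] o=[-0.1293, -0.1780, 0.1600] → [0.3174, 0.4369, -0.2251, 0.8090, -0.5878, 0.0000]
J3: z=[0.8090, -0.5878, 0.0000] o=[-0.3459, -0.4761, -0.5047] → [-0.0733, -0.1008, 0.1434, 0.8090, -0.5878, 0.0000]
V = J·q̇ = [0.2819, 0.3782, -0.2459, 0.1699, -0.1234, 0.0130]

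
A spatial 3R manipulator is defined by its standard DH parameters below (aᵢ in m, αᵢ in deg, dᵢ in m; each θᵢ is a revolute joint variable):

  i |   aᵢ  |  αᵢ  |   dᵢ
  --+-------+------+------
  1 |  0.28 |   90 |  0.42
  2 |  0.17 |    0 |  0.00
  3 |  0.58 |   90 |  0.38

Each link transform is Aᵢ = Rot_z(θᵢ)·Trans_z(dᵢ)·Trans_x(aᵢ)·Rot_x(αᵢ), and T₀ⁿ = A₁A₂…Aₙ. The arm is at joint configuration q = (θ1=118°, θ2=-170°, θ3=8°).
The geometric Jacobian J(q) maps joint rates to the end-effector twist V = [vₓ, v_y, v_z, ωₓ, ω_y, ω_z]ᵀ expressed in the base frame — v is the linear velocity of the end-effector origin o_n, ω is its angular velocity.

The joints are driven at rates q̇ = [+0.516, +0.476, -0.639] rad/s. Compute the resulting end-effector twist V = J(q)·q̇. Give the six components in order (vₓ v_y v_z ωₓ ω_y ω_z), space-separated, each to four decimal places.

0.1151 0.2661 0.0102 -0.1439 -0.0765 0.5160

o_n = [0.5416, -0.2092, 0.2112]
J₁: ẑ×o_n = [0.2092, 0.5416, -0.0000], ω = ẑ
J2: z=[0.8829, 0.4695, 0.0000] o=[-0.1315, 0.2472, 0.4200] → [-0.0980, 0.1843, -0.7190, 0.8829, 0.4695, 0.0000]
J3: z=[0.8829, 0.4695, 0.0000] o=[-0.0529, 0.0994, 0.3905] → [-0.0841, 0.1583, -0.5516, 0.8829, 0.4695, 0.0000]
V = J·q̇ = [0.1151, 0.2661, 0.0102, -0.1439, -0.0765, 0.5160]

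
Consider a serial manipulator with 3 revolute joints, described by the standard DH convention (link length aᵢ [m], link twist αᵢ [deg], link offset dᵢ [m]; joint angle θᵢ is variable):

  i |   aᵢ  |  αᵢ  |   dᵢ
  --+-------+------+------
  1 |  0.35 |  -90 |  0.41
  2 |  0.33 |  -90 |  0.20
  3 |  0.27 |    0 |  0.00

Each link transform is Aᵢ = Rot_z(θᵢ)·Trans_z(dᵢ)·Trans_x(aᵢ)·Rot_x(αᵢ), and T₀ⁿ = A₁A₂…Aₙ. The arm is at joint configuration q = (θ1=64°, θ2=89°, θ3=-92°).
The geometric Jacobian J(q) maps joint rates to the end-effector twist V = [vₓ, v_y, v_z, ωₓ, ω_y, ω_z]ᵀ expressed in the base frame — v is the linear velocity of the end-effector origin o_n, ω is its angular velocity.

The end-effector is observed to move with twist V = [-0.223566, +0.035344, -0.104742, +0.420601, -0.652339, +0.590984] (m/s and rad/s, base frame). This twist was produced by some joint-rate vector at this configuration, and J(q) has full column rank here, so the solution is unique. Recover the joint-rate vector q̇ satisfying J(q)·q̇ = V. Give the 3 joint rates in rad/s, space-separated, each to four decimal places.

o_n = [-0.2664, 0.5256, 0.0895]
J₁: ẑ×o_n = [-0.5256, -0.2664, 0.0000], ω = ẑ
J2: z=[-0.8988, 0.4384, 0.0000] o=[0.1534, 0.3146, 0.4100] → [-0.1405, -0.2881, -0.0056, -0.8988, 0.4384, 0.0000]
J3: z=[-0.4383, -0.8987, -0.0175] o=[-0.0238, 0.4074, 0.0801] → [-0.0064, 0.0084, -0.2698, -0.4383, -0.8987, -0.0175]
q̇ = J⁺·V = [0.5980, -0.6640, 0.4020]

0.5980 -0.6640 0.4020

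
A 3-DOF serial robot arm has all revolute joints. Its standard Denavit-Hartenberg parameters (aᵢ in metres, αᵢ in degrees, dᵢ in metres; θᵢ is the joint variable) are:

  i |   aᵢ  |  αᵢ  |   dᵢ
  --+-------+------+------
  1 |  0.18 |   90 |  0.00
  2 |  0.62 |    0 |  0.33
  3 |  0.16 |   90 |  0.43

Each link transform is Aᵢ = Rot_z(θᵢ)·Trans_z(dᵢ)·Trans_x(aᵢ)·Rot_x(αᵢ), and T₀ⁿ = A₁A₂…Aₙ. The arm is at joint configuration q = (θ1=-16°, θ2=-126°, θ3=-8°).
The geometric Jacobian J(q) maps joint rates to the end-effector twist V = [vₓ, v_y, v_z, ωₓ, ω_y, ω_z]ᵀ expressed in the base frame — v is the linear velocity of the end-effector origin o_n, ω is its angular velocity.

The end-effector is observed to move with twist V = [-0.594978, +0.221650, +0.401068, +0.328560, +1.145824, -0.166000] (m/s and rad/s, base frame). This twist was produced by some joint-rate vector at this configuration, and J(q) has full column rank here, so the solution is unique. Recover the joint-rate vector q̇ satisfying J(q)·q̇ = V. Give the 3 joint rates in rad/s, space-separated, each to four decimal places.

-0.1660 -0.7370 -0.4550

o_n = [-0.4936, -0.6491, -0.6167]
J₁: ẑ×o_n = [0.6491, -0.4936, 0.0000], ω = ẑ
J2: z=[-0.2756, -0.9613, 0.0000] o=[0.1730, -0.0496, 0.0000] → [0.5928, -0.1700, -0.4756, -0.2756, -0.9613, 0.0000]
J3: z=[-0.2756, -0.9613, 0.0000] o=[-0.2682, -0.2664, -0.5016] → [0.1106, -0.0317, -0.1111, -0.2756, -0.9613, 0.0000]
q̇ = J⁺·V = [-0.1660, -0.7370, -0.4550]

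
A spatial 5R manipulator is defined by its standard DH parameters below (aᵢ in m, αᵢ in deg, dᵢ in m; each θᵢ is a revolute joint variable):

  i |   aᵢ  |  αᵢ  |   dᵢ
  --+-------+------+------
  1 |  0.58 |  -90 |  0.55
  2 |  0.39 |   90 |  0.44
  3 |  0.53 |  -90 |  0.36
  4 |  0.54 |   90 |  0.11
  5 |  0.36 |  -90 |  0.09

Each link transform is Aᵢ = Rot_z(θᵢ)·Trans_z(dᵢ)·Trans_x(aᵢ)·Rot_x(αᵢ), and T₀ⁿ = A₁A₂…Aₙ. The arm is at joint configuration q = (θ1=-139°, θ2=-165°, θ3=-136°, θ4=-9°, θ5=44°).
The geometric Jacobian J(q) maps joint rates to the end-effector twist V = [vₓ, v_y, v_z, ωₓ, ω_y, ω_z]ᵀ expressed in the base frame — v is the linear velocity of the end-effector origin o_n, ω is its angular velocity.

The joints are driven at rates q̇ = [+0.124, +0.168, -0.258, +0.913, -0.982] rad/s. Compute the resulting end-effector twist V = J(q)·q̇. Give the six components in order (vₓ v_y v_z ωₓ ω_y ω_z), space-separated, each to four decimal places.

-0.6005 -0.7151 0.4178 -0.2487 0.5728 1.4456

o_n = [-1.0194, 0.0753, -0.0816]
J₁: ẑ×o_n = [-0.0753, -1.0194, 0.0000], ω = ẑ
J2: z=[0.6561, -0.7547, 0.0000] o=[-0.4377, -0.3805, 0.5500] → [0.4767, 0.4144, -0.1399, 0.6561, -0.7547, 0.0000]
J3: z=[0.1953, 0.1698, -0.9659] o=[0.1352, -0.4654, 0.6509] → [0.3979, 1.2584, 0.3017, 0.1953, 0.1698, -0.9659]
J4: z=[0.0345, 0.9831, 0.1798] o=[-0.3139, -0.3681, 0.2045] → [-0.3610, -0.1170, 0.7088, 0.0345, 0.9831, 0.1798]
J5: z=[0.3463, 0.1570, -0.9249] o=[-0.8164, -0.2091, 0.0434] → [0.2434, 0.2310, 0.1303, 0.3463, 0.1570, -0.9249]
V = J·q̇ = [-0.6005, -0.7151, 0.4178, -0.2487, 0.5728, 1.4456]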